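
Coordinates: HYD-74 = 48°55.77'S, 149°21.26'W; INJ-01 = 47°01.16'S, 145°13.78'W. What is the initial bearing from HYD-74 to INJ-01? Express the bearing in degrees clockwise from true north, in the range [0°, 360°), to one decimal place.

56.9°

HYD-74: φ = -48.92950°, λ = -149.35433°
INJ-01: φ = -47.01933°, λ = -145.22967°
Δλ = 4.1247°
y = sin Δλ · cos φ₂ = 0.049036
x = cos φ₁ sin φ₂ − sin φ₁ cos φ₂ cos Δλ = 0.032001
θ = atan2(y, x) = 56.8713° → 56.8713° (mod 360°)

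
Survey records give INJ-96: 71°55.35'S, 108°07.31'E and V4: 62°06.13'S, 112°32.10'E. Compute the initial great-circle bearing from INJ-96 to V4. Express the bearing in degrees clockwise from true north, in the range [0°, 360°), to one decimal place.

12.0°

INJ-96: φ = -71.92250°, λ = +108.12183°
V4: φ = -62.10217°, λ = +112.53500°
Δλ = 4.4132°
y = sin Δλ · cos φ₂ = 0.036004
x = cos φ₁ sin φ₂ − sin φ₁ cos φ₂ cos Δλ = 0.169240
θ = atan2(y, x) = 12.0099° → 12.0099° (mod 360°)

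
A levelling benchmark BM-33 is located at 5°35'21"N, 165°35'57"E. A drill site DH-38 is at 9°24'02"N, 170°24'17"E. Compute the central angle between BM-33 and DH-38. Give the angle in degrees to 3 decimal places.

BM-33: φ = +5.58917°, λ = +165.59917°
DH-38: φ = +9.40056°, λ = +170.40472°
Δφ = 3.8114°,  Δλ = 4.8056°
a = sin²(Δφ/2) + cos φ₁ cos φ₂ sin²(Δλ/2) = 0.002832
c = 2·arcsin(√a) = 0.106477 rad = 6.1007°

6.101°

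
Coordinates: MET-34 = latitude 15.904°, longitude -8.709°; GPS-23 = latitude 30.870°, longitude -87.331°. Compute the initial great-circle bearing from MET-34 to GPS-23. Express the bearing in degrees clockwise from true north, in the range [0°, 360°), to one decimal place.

Δλ = -78.6220°
y = sin Δλ · cos φ₂ = -0.841465
x = cos φ₁ sin φ₂ − sin φ₁ cos φ₂ cos Δλ = 0.447050
θ = atan2(y, x) = -62.0194° → 297.9806° (mod 360°)

298.0°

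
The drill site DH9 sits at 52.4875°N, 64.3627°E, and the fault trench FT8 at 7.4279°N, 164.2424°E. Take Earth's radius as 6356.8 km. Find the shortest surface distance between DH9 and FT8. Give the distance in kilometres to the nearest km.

Δφ = -45.0596°,  Δλ = 99.8797°
a = sin²(Δφ/2) + cos φ₁ cos φ₂ sin²(Δλ/2) = 0.500529
c = 2·arcsin(√a) = 1.571854 rad = 90.0606°
d = R·c = 6356.8 × 1.571854 = 9992.0 km

9992 km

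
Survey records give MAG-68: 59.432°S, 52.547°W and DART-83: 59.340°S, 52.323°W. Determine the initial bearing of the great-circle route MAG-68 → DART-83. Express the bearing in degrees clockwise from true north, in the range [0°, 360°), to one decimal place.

51.2°

Δλ = 0.2240°
y = sin Δλ · cos φ₂ = 0.001994
x = cos φ₁ sin φ₂ − sin φ₁ cos φ₂ cos Δλ = 0.001602
θ = atan2(y, x) = 51.2101° → 51.2101° (mod 360°)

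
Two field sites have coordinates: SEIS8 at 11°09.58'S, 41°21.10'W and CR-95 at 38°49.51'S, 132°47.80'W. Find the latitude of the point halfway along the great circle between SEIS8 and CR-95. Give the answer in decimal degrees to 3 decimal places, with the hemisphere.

33.549°S

SEIS8: φ = -11.15967°, λ = -41.35167°
CR-95: φ = -38.82517°, λ = -132.79667°
Bx = cos φ₂ cos Δλ = -0.019646,  By = cos φ₂ sin Δλ = -0.778815
φₘ = atan2(sin φ₁ + sin φ₂, √((cos φ₁ + Bx)² + By²)) = -33.54936°
λₘ = λ₁ + atan2(By, cos φ₁ + Bx) = -80.36072°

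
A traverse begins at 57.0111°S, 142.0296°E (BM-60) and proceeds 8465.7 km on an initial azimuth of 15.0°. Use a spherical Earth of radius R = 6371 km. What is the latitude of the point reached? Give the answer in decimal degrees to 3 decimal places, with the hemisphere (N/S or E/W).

18.034°N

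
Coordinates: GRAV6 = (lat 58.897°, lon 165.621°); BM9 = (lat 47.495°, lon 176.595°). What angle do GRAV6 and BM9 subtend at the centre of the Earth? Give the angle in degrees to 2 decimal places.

Δφ = -11.4020°,  Δλ = 10.9740°
a = sin²(Δφ/2) + cos φ₁ cos φ₂ sin²(Δλ/2) = 0.013059
c = 2·arcsin(√a) = 0.229053 rad = 13.1238°

13.12°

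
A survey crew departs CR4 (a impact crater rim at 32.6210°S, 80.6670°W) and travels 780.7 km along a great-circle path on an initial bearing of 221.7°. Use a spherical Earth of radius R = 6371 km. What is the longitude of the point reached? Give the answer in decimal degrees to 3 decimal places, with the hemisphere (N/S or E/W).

δ = d/R = 780.7/6371 = 0.122540 rad
φ₂ = arcsin(sin φ₁ cos δ + cos φ₁ sin δ cos θ)
   = arcsin(-0.53908·0.99250 + 0.84225·0.12223·-0.74664) = -37.72735°
λ₂ = λ₁ + atan2(sin θ sin δ cos φ₁, cos δ − sin φ₁ sin φ₂) = -86.56783°

86.568°W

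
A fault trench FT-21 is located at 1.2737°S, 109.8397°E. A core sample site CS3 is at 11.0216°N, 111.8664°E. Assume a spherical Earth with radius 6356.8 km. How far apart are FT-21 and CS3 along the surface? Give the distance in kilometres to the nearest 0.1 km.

Δφ = 12.2953°,  Δλ = 2.0267°
a = sin²(Δφ/2) + cos φ₁ cos φ₂ sin²(Δλ/2) = 0.011775
c = 2·arcsin(√a) = 0.217457 rad = 12.4594°
d = R·c = 6356.8 × 0.217457 = 1382.3 km

1382.3 km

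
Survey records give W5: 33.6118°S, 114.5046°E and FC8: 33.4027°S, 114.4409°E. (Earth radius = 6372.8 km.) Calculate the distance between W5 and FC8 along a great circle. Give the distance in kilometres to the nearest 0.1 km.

24.0 km

Δφ = 0.2091°,  Δλ = -0.0637°
a = sin²(Δφ/2) + cos φ₁ cos φ₂ sin²(Δλ/2) = 0.000004
c = 2·arcsin(√a) = 0.003765 rad = 0.2157°
d = R·c = 6372.8 × 0.003765 = 24.0 km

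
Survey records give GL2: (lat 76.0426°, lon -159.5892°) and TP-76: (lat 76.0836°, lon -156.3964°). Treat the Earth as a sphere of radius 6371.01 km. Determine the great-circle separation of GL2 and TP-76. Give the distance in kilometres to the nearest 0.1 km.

85.6 km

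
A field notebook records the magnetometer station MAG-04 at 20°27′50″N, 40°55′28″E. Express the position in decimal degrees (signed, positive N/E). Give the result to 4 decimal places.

+20.4639°, +40.9244°

lat: 20.4639° N → +20.4639°
lon: 40.9244° E → +40.9244°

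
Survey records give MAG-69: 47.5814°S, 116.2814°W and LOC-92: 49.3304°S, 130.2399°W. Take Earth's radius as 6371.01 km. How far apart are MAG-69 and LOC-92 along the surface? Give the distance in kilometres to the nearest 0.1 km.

Δφ = -1.7490°,  Δλ = -13.9585°
a = sin²(Δφ/2) + cos φ₁ cos φ₂ sin²(Δλ/2) = 0.006723
c = 2·arcsin(√a) = 0.164177 rad = 9.4067°
d = R·c = 6371.01 × 0.164177 = 1046.0 km

1046.0 km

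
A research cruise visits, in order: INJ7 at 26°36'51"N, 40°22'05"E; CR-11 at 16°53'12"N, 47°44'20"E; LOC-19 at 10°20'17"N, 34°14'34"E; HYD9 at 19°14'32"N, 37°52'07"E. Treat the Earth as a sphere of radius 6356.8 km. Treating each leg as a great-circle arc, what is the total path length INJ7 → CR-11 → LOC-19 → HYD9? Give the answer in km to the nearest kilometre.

4006 km

INJ7: φ = +26.61417°, λ = +40.36806°
CR-11: φ = +16.88667°, λ = +47.73889°
LOC-19: φ = +10.33806°, λ = +34.24278°
HYD9: φ = +19.24222°, λ = +37.86861°
INJ7→CR-11: c = 0.207480 rad, d = 1318.91 km
CR-11→LOC-19: c = 0.255722 rad, d = 1625.57 km
LOC-19→HYD9: c = 0.166991 rad, d = 1061.53 km
Total = 1318.91 + 1625.57 + 1061.53 = 4006.01 km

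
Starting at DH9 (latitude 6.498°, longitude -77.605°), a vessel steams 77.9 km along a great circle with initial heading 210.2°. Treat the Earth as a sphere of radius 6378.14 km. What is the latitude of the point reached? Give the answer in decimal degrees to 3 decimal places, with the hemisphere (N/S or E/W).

δ = d/R = 77.9/6378.14 = 0.012214 rad
φ₂ = arcsin(sin φ₁ cos δ + cos φ₁ sin δ cos θ)
   = arcsin(0.11317·0.99993 + 0.99358·0.01221·-0.86427) = 5.89307°
λ₂ = λ₁ + atan2(sin θ sin δ cos φ₁, cos δ − sin φ₁ sin φ₂) = -77.95887°

5.893°N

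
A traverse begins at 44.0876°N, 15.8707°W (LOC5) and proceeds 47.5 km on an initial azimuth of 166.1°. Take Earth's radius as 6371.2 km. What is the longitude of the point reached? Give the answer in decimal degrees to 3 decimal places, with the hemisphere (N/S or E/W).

15.729°W

δ = d/R = 47.5/6371.2 = 0.007455 rad
φ₂ = arcsin(sin φ₁ cos δ + cos φ₁ sin δ cos θ)
   = arcsin(0.69576·0.99997 + 0.71828·0.00746·-0.97072) = 43.67286°
λ₂ = λ₁ + atan2(sin θ sin δ cos φ₁, cos δ − sin φ₁ sin φ₂) = -15.72883°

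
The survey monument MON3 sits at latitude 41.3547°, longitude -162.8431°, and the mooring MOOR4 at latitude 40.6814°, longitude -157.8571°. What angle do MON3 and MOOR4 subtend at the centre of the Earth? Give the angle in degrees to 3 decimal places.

Δφ = -0.6733°,  Δλ = 4.9860°
a = sin²(Δφ/2) + cos φ₁ cos φ₂ sin²(Δλ/2) = 0.001112
c = 2·arcsin(√a) = 0.066692 rad = 3.8212°

3.821°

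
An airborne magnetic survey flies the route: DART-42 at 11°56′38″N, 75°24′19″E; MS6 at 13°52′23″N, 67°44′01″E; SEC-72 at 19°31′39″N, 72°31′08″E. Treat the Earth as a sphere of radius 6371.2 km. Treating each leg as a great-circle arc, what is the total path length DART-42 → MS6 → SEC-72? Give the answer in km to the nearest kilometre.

1668 km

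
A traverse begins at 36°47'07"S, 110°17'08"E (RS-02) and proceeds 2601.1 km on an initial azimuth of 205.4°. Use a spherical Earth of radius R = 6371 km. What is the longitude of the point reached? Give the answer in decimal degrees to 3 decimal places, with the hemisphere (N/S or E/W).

RS-02: φ = -36.78528°, λ = +110.28556°
δ = d/R = 2601.1/6371 = 0.408272 rad
φ₂ = arcsin(sin φ₁ cos δ + cos φ₁ sin δ cos θ)
   = arcsin(-0.59882·0.91781 + 0.80089·0.39702·-0.90334) = -56.80729°
λ₂ = λ₁ + atan2(sin θ sin δ cos φ₁, cos δ − sin φ₁ sin φ₂) = 92.16182°

92.162°E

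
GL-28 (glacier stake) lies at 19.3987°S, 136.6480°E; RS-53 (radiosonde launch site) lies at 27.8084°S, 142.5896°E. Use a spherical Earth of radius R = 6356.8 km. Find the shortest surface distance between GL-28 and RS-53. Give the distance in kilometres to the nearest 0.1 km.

Δφ = -8.4097°,  Δλ = 5.9416°
a = sin²(Δφ/2) + cos φ₁ cos φ₂ sin²(Δλ/2) = 0.007617
c = 2·arcsin(√a) = 0.174775 rad = 10.0139°
d = R·c = 6356.8 × 0.174775 = 1111.0 km

1111.0 km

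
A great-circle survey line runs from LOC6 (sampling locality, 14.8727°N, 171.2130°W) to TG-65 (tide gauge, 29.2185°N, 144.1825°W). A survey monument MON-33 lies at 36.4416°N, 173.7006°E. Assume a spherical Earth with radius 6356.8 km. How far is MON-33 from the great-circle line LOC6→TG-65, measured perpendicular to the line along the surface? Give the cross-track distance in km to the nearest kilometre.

δ₁₃ = central angle LOC6→MON-33 = 0.443678 rad  (haversine)
θ₁₃ = bearing LOC6→MON-33 = 330.806°,  θ₁₂ = bearing LOC6→TG-65 = 55.535°
dₓₜ = R·arcsin(sin δ₁₃ · sin(θ₁₃ − θ₁₂)) = 6356.8·arcsin(0.42926·sin(275.271°)) = -2807.606 km
|dₓₜ| = 2807.606 km

2808 km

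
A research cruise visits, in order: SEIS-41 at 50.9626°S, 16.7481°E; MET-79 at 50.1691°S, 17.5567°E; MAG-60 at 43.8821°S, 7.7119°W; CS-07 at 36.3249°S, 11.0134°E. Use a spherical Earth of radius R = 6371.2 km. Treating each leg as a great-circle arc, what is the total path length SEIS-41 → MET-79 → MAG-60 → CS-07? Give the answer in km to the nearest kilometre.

3927 km

SEIS-41→MET-79: c = 0.016497 rad, d = 105.11 km
MET-79→MAG-60: c = 0.318163 rad, d = 2027.08 km
MAG-60→CS-07: c = 0.281727 rad, d = 1794.94 km
Total = 105.11 + 2027.08 + 1794.94 = 3927.12 km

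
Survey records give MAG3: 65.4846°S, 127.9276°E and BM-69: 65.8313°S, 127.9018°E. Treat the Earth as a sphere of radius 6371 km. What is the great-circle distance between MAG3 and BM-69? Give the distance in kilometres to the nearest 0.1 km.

38.6 km

Δφ = -0.3467°,  Δλ = -0.0258°
a = sin²(Δφ/2) + cos φ₁ cos φ₂ sin²(Δλ/2) = 0.000009
c = 2·arcsin(√a) = 0.006054 rad = 0.3469°
d = R·c = 6371 × 0.006054 = 38.6 km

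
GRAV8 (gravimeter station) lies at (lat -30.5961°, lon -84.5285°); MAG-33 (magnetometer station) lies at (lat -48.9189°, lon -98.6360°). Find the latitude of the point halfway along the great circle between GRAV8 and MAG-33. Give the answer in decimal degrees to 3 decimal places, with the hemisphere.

39.968°S

Bx = cos φ₂ cos Δλ = 0.637308,  By = cos φ₂ sin Δλ = -0.160169
φₘ = atan2(sin φ₁ + sin φ₂, √((cos φ₁ + Bx)² + By²)) = -39.96777°
λₘ = λ₁ + atan2(By, cos φ₁ + Bx) = -90.63116°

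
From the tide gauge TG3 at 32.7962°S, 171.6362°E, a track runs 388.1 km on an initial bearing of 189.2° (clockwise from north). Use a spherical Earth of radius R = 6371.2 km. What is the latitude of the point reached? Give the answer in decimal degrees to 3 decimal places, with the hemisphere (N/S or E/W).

36.240°S

δ = d/R = 388.1/6371.2 = 0.060915 rad
φ₂ = arcsin(sin φ₁ cos δ + cos φ₁ sin δ cos θ)
   = arcsin(-0.54165·0.99815 + 0.84060·0.06088·-0.98714) = -36.23958°
λ₂ = λ₁ + atan2(sin θ sin δ cos φ₁, cos δ − sin φ₁ sin φ₂) = 170.94476°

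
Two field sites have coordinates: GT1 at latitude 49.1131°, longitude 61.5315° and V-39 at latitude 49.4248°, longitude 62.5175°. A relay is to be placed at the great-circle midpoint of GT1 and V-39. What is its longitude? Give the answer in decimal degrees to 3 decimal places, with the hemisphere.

Bx = cos φ₂ cos Δλ = 0.650349,  By = cos φ₂ sin Δλ = 0.011193
φₘ = atan2(sin φ₁ + sin φ₂, √((cos φ₁ + Bx)² + By²)) = 49.27000°
λₘ = λ₁ + atan2(By, cos φ₁ + Bx) = 62.02294°

62.023°E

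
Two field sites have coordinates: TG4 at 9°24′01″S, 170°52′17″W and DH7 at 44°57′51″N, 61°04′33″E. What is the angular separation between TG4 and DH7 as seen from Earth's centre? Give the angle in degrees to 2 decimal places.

TG4: φ = -9.40028°, λ = -170.87139°
DH7: φ = +44.96417°, λ = +61.07583°
Δφ = 54.3644°,  Δλ = -128.0528°
a = sin²(Δφ/2) + cos φ₁ cos φ₂ sin²(Δλ/2) = 0.772844
c = 2·arcsin(√a) = 2.148006 rad = 123.0717°

123.07°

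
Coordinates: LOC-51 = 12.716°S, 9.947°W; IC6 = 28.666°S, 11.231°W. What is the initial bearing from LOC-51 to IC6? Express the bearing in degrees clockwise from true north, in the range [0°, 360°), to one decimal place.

184.1°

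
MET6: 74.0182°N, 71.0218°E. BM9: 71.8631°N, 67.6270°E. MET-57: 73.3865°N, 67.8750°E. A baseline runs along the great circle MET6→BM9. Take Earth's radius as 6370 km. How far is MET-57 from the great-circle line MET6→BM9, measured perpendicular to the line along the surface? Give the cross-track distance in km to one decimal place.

59.4 km

δ₁₃ = central angle MET6→MET-57 = 0.018946 rad  (haversine)
θ₁₃ = bearing MET6→MET-57 = 235.940°,  θ₁₂ = bearing MET6→BM9 = 206.433°
dₓₜ = R·arcsin(sin δ₁₃ · sin(θ₁₃ − θ₁₂)) = 6370·arcsin(0.01895·sin(29.506°)) = 59.439 km
|dₓₜ| = 59.439 km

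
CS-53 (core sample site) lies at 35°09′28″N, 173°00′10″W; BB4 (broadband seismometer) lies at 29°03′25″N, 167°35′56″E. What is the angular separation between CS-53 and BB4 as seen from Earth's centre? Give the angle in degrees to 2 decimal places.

17.49°

CS-53: φ = +35.15778°, λ = -173.00278°
BB4: φ = +29.05694°, λ = +167.59889°
Δφ = -6.1008°,  Δλ = -19.3983°
a = sin²(Δφ/2) + cos φ₁ cos φ₂ sin²(Δλ/2) = 0.023117
c = 2·arcsin(√a) = 0.305268 rad = 17.4906°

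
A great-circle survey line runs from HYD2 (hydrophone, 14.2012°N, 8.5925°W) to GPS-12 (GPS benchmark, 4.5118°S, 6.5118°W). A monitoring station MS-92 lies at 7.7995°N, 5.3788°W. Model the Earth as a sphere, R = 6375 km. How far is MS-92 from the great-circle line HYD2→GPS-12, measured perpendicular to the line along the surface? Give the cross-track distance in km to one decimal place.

272.5 km

δ₁₃ = central angle HYD2→MS-92 = 0.124546 rad  (haversine)
θ₁₃ = bearing HYD2→MS-92 = 153.442°,  θ₁₂ = bearing HYD2→GPS-12 = 173.560°
dₓₜ = R·arcsin(sin δ₁₃ · sin(θ₁₃ − θ₁₂)) = 6375·arcsin(0.12422·sin(-20.118°)) = -272.476 km
|dₓₜ| = 272.476 km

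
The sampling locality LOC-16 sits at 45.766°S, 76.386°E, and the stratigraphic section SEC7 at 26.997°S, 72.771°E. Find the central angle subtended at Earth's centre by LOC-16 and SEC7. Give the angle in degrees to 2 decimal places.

Δφ = 18.7690°,  Δλ = -3.6150°
a = sin²(Δφ/2) + cos φ₁ cos φ₂ sin²(Δλ/2) = 0.027207
c = 2·arcsin(√a) = 0.331403 rad = 18.9880°

18.99°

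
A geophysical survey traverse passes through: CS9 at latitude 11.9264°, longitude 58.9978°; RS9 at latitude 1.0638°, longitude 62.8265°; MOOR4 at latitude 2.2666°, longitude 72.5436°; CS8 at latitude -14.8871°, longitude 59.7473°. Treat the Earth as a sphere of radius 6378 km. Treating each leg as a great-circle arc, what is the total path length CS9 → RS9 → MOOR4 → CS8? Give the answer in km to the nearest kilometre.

CS9→RS9: c = 0.200844 rad, d = 1280.98 km
RS9→MOOR4: c = 0.170815 rad, d = 1089.46 km
MOOR4→CS8: c = 0.372190 rad, d = 2373.83 km
Total = 1280.98 + 1089.46 + 2373.83 = 4744.27 km

4744 km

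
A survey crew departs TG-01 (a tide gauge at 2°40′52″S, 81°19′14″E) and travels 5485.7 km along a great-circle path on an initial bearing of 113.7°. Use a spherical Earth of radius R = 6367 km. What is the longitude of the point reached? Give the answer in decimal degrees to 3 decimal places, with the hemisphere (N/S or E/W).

128.842°E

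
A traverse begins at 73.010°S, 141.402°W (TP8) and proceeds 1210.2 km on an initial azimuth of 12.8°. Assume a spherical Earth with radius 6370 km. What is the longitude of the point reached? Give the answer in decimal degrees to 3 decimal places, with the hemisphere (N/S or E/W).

136.239°W

δ = d/R = 1210.2/6370 = 0.189984 rad
φ₂ = arcsin(sin φ₁ cos δ + cos φ₁ sin δ cos θ)
   = arcsin(-0.95636·0.98201 + 0.29220·0.18884·0.97515) = -62.29321°
λ₂ = λ₁ + atan2(sin θ sin δ cos φ₁, cos δ − sin φ₁ sin φ₂) = -136.23929°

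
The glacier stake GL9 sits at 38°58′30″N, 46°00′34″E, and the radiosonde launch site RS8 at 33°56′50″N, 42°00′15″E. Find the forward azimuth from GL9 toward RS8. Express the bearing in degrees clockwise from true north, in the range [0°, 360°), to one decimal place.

213.9°

GL9: φ = +38.97500°, λ = +46.00944°
RS8: φ = +33.94722°, λ = +42.00417°
Δλ = -4.0053°
y = sin Δλ · cos φ₂ = -0.057943
x = cos φ₁ sin φ₂ − sin φ₁ cos φ₂ cos Δλ = -0.086364
θ = atan2(y, x) = -146.1419° → 213.8581° (mod 360°)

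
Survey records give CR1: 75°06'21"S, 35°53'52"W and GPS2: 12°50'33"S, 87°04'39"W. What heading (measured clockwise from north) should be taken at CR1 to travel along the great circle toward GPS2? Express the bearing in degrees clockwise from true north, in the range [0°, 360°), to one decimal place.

CR1: φ = -75.10583°, λ = -35.89778°
GPS2: φ = -12.84250°, λ = -87.07750°
Δλ = -51.1797°
y = sin Δλ · cos φ₂ = -0.759626
x = cos φ₁ sin φ₂ − sin φ₁ cos φ₂ cos Δλ = 0.533532
θ = atan2(y, x) = -54.9173° → 305.0827° (mod 360°)

305.1°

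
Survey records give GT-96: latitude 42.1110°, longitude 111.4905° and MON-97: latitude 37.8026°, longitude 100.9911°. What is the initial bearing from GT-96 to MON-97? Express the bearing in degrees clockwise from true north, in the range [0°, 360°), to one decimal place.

245.3°

Δλ = -10.4994°
y = sin Δλ · cos φ₂ = -0.143981
x = cos φ₁ sin φ₂ − sin φ₁ cos φ₂ cos Δλ = -0.066254
θ = atan2(y, x) = -114.7098° → 245.2902° (mod 360°)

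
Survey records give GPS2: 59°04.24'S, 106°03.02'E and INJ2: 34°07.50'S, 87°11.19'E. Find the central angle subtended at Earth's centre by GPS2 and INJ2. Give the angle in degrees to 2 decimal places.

GPS2: φ = -59.07067°, λ = +106.05033°
INJ2: φ = -34.12500°, λ = +87.18650°
Δφ = 24.9457°,  Δλ = -18.8638°
a = sin²(Δφ/2) + cos φ₁ cos φ₂ sin²(Δλ/2) = 0.058072
c = 2·arcsin(√a) = 0.486755 rad = 27.8890°

27.89°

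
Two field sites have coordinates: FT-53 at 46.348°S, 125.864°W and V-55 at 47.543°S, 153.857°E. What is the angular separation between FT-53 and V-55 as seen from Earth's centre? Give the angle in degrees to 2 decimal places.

52.23°

Δφ = -1.1950°,  Δλ = -80.2790°
a = sin²(Δφ/2) + cos φ₁ cos φ₂ sin²(Δλ/2) = 0.193751
c = 2·arcsin(√a) = 0.911579 rad = 52.2296°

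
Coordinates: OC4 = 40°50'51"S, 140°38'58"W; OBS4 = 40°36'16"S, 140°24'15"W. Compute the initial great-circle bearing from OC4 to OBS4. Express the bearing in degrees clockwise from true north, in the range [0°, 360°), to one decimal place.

OC4: φ = -40.84750°, λ = -140.64944°
OBS4: φ = -40.60444°, λ = -140.40417°
Δλ = 0.2453°
y = sin Δλ · cos φ₂ = 0.003250
x = cos φ₁ sin φ₂ − sin φ₁ cos φ₂ cos Δλ = 0.004238
θ = atan2(y, x) = 37.4877° → 37.4877° (mod 360°)

37.5°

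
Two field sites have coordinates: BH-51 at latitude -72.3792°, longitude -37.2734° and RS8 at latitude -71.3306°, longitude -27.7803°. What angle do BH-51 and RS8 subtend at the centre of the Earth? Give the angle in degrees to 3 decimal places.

3.133°

Δφ = 1.0486°,  Δλ = 9.4931°
a = sin²(Δφ/2) + cos φ₁ cos φ₂ sin²(Δλ/2) = 0.000747
c = 2·arcsin(√a) = 0.054678 rad = 3.1328°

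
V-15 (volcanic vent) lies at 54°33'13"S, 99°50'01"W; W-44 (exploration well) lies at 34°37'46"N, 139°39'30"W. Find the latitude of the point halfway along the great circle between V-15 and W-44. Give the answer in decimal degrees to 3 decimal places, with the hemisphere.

V-15: φ = -54.55361°, λ = -99.83361°
W-44: φ = +34.62944°, λ = -139.65833°
Bx = cos φ₂ cos Δλ = 0.631951,  By = cos φ₂ sin Δλ = -0.526983
φₘ = atan2(sin φ₁ + sin φ₂, √((cos φ₁ + Bx)² + By²)) = -10.56136°
λₘ = λ₁ + atan2(By, cos φ₁ + Bx) = -123.33512°

10.561°S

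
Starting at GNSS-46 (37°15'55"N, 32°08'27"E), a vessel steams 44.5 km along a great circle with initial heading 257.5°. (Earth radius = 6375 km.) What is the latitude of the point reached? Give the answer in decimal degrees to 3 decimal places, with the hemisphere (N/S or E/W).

GNSS-46: φ = +37.26528°, λ = +32.14083°
δ = d/R = 44.5/6375 = 0.006980 rad
φ₂ = arcsin(sin φ₁ cos δ + cos φ₁ sin δ cos θ)
   = arcsin(0.60551·0.99998 + 0.79584·0.00698·-0.21644) = 37.17770°
λ₂ = λ₁ + atan2(sin θ sin δ cos φ₁, cos δ − sin φ₁ sin φ₂) = 31.65077°

37.178°N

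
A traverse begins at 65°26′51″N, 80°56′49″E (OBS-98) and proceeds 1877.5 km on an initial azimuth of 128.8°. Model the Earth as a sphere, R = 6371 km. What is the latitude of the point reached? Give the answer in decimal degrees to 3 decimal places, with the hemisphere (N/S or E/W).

52.631°N

OBS-98: φ = +65.44750°, λ = +80.94694°
δ = d/R = 1877.5/6371 = 0.294695 rad
φ₂ = arcsin(sin φ₁ cos δ + cos φ₁ sin δ cos θ)
   = arcsin(0.90958·0.95689 + 0.41553·0.29045·-0.62660) = 52.63123°
λ₂ = λ₁ + atan2(sin θ sin δ cos φ₁, cos δ − sin φ₁ sin φ₂) = 102.84437°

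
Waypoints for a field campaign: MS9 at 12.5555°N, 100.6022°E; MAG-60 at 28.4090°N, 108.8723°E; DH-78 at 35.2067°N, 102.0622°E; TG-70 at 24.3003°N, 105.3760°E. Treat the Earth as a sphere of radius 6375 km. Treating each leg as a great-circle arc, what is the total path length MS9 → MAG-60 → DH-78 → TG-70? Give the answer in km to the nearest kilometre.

MS9→MAG-60: c = 0.307691 rad, d = 1961.53 km
MAG-60→DH-78: c = 0.155723 rad, d = 992.73 km
DH-78→TG-70: c = 0.196825 rad, d = 1254.76 km
Total = 1961.53 + 992.73 + 1254.76 = 4209.02 km

4209 km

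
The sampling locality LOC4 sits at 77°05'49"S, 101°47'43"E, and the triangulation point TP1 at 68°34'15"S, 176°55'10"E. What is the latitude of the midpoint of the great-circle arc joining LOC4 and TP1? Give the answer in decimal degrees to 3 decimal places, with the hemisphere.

LOC4: φ = -77.09694°, λ = +101.79528°
TP1: φ = -68.57083°, λ = +176.91944°
Bx = cos φ₂ cos Δλ = 0.093795,  By = cos φ₂ sin Δλ = 0.353106
φₘ = atan2(sin φ₁ + sin φ₂, √((cos φ₁ + Bx)² + By²)) = -76.01517°
λₘ = λ₁ + atan2(By, cos φ₁ + Bx) = 149.87073°

76.015°S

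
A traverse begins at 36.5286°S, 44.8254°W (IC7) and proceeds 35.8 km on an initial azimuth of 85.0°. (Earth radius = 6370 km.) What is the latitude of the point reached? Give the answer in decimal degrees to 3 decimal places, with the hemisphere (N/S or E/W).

36.500°S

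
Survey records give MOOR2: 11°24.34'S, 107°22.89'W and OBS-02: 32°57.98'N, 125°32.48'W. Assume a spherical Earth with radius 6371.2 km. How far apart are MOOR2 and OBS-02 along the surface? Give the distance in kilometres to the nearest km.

MOOR2: φ = -11.40567°, λ = -107.38150°
OBS-02: φ = +32.96633°, λ = -125.54133°
Δφ = 44.3720°,  Δλ = -18.1598°
a = sin²(Δφ/2) + cos φ₁ cos φ₂ sin²(Δλ/2) = 0.163075
c = 2·arcsin(√a) = 0.831389 rad = 47.6351°
d = R·c = 6371.2 × 0.831389 = 5296.9 km

5297 km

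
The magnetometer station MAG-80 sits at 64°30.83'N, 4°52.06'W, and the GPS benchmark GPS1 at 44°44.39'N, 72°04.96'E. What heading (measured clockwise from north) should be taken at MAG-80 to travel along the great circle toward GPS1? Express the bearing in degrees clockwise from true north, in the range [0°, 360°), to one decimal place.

MAG-80: φ = +64.51383°, λ = -4.86767°
GPS1: φ = +44.73983°, λ = +72.08267°
Δλ = 76.9503°
y = sin Δλ · cos φ₂ = 0.691966
x = cos φ₁ sin φ₂ − sin φ₁ cos φ₂ cos Δλ = 0.158101
θ = atan2(y, x) = 77.1300° → 77.1300° (mod 360°)

77.1°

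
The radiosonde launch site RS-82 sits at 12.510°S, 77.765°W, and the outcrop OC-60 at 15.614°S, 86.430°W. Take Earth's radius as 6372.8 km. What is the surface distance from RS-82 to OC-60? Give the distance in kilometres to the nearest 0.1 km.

996.4 km

Δφ = -3.1040°,  Δλ = -8.6650°
a = sin²(Δφ/2) + cos φ₁ cos φ₂ sin²(Δλ/2) = 0.006099
c = 2·arcsin(√a) = 0.156357 rad = 8.9586°
d = R·c = 6372.8 × 0.156357 = 996.4 km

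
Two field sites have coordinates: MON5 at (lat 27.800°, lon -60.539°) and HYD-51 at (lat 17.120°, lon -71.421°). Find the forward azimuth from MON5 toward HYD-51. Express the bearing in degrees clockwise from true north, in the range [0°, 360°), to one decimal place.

225.5°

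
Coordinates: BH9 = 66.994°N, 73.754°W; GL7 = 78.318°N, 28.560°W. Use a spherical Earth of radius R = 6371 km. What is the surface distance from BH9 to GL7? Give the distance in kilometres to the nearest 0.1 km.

1871.5 km

Δφ = 11.3240°,  Δλ = 45.1940°
a = sin²(Δφ/2) + cos φ₁ cos φ₂ sin²(Δλ/2) = 0.021418
c = 2·arcsin(√a) = 0.293750 rad = 16.8307°
d = R·c = 6371 × 0.293750 = 1871.5 km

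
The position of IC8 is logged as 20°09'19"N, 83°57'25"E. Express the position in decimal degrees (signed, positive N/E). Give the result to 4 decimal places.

lat: 20.1553° N → +20.1553°
lon: 83.9569° E → +83.9569°

+20.1553°, +83.9569°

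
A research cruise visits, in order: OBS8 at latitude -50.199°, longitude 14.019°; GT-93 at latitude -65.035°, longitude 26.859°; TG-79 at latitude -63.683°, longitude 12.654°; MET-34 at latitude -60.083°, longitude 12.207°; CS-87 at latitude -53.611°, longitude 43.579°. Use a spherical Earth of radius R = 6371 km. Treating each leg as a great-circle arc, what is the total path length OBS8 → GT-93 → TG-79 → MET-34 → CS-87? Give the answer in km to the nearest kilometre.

OBS8→GT-93: c = 0.284127 rad, d = 1810.17 km
GT-93→TG-79: c = 0.109597 rad, d = 698.24 km
TG-79→MET-34: c = 0.062939 rad, d = 400.98 km
MET-34→CS-87: c = 0.316374 rad, d = 2015.62 km
Total = 1810.17 + 698.24 + 400.98 + 2015.62 = 4925.01 km

4925 km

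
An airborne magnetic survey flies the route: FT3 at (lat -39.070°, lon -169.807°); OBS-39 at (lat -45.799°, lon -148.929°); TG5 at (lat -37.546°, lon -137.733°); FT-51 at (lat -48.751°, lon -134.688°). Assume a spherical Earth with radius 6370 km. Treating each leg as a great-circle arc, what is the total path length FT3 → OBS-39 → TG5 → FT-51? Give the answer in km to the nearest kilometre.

4436 km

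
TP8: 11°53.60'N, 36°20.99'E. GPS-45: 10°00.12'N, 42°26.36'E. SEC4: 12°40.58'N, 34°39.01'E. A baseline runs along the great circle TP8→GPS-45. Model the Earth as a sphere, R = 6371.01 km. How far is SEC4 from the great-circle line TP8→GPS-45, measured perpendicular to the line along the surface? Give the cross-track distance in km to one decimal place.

30.0 km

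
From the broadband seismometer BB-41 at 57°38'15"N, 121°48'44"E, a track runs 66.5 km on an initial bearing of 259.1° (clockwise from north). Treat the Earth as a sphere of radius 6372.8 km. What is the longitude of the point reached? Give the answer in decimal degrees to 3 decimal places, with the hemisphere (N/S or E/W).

120.719°E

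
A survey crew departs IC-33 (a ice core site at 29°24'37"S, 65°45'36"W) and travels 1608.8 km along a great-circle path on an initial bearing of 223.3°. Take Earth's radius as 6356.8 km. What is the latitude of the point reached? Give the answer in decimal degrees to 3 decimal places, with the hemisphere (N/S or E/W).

39.358°S

IC-33: φ = -29.41028°, λ = -65.76000°
δ = d/R = 1608.8/6356.8 = 0.253083 rad
φ₂ = arcsin(sin φ₁ cos δ + cos φ₁ sin δ cos θ)
   = arcsin(-0.49106·0.96814 + 0.87113·0.25039·-0.72777) = -39.35772°
λ₂ = λ₁ + atan2(sin θ sin δ cos φ₁, cos δ − sin φ₁ sin φ₂) = -78.59196°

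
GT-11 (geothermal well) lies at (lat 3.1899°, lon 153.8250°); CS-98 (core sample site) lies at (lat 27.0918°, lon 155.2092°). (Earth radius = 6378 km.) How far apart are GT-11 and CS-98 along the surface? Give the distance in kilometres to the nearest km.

2665 km

Δφ = 23.9019°,  Δλ = 1.3842°
a = sin²(Δφ/2) + cos φ₁ cos φ₂ sin²(Δλ/2) = 0.043009
c = 2·arcsin(√a) = 0.417807 rad = 23.9386°
d = R·c = 6378 × 0.417807 = 2664.8 km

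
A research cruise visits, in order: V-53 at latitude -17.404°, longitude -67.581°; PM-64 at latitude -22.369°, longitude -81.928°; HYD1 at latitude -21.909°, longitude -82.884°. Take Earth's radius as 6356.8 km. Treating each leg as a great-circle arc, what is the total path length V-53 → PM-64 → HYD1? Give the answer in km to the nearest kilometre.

1705 km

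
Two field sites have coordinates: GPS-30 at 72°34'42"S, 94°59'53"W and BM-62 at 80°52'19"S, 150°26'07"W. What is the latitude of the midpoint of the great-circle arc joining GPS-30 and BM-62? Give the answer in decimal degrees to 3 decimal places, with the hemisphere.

78.055°S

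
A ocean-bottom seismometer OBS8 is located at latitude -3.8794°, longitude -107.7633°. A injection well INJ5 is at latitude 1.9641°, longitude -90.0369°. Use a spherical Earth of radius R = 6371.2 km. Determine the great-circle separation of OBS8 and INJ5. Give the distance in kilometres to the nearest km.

Δφ = 5.8435°,  Δλ = 17.7264°
a = sin²(Δφ/2) + cos φ₁ cos φ₂ sin²(Δλ/2) = 0.026269
c = 2·arcsin(√a) = 0.325592 rad = 18.6550°
d = R·c = 6371.2 × 0.325592 = 2074.4 km

2074 km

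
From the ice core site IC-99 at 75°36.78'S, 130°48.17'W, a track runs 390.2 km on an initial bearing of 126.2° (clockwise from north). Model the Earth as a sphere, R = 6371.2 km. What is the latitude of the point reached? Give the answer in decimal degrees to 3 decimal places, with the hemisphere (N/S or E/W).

77.371°S

IC-99: φ = -75.61300°, λ = -130.80283°
δ = d/R = 390.2/6371.2 = 0.061244 rad
φ₂ = arcsin(sin φ₁ cos δ + cos φ₁ sin δ cos θ)
   = arcsin(-0.96864·0.99813 + 0.24847·0.06121·-0.59061) = -77.37078°
λ₂ = λ₁ + atan2(sin θ sin δ cos φ₁, cos δ − sin φ₁ sin φ₂) = -117.74706°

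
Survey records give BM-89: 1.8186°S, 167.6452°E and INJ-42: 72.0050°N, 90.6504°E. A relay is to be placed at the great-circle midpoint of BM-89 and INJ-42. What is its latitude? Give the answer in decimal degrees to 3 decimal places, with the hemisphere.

39.618°N

Bx = cos φ₂ cos Δλ = 0.069522,  By = cos φ₂ sin Δλ = -0.301010
φₘ = atan2(sin φ₁ + sin φ₂, √((cos φ₁ + Bx)² + By²)) = 39.61804°
λₘ = λ₁ + atan2(By, cos φ₁ + Bx) = 151.91927°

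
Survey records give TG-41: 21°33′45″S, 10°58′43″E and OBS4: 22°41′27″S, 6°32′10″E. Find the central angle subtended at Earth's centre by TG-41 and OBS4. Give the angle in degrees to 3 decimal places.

TG-41: φ = -21.56250°, λ = +10.97861°
OBS4: φ = -22.69083°, λ = +6.53611°
Δφ = -1.1283°,  Δλ = -4.4425°
a = sin²(Δφ/2) + cos φ₁ cos φ₂ sin²(Δλ/2) = 0.001386
c = 2·arcsin(√a) = 0.074473 rad = 4.2670°

4.267°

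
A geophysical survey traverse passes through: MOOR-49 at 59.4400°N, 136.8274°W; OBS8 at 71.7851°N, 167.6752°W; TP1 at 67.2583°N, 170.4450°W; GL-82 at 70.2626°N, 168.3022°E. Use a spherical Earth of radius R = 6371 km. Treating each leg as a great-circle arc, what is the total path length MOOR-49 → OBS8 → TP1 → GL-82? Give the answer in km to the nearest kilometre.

MOOR-49→OBS8: c = 0.303172 rad, d = 1931.51 km
OBS8→TP1: c = 0.080776 rad, d = 514.63 km
TP1→GL-82: c = 0.143323 rad, d = 913.11 km
Total = 1931.51 + 514.63 + 913.11 = 3359.25 km

3359 km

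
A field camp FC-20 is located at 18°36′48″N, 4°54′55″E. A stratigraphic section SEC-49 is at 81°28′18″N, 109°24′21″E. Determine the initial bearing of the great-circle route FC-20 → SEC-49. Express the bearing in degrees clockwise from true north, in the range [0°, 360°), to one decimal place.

FC-20: φ = +18.61333°, λ = +4.91528°
SEC-49: φ = +81.47167°, λ = +109.40583°
Δλ = 104.4906°
y = sin Δλ · cos φ₂ = 0.143581
x = cos φ₁ sin φ₂ − sin φ₁ cos φ₂ cos Δλ = 0.949059
θ = atan2(y, x) = 8.6029° → 8.6029° (mod 360°)

8.6°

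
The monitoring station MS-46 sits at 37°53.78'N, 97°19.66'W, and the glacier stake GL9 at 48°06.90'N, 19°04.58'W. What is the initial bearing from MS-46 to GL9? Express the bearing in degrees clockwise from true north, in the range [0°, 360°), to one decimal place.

52.4°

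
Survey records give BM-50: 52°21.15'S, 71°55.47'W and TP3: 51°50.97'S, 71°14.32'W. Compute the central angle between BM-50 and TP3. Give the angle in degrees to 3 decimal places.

BM-50: φ = -52.35250°, λ = -71.92450°
TP3: φ = -51.84950°, λ = -71.23867°
Δφ = 0.5030°,  Δλ = 0.6858°
a = sin²(Δφ/2) + cos φ₁ cos φ₂ sin²(Δλ/2) = 0.000033
c = 2·arcsin(√a) = 0.011451 rad = 0.6561°

0.656°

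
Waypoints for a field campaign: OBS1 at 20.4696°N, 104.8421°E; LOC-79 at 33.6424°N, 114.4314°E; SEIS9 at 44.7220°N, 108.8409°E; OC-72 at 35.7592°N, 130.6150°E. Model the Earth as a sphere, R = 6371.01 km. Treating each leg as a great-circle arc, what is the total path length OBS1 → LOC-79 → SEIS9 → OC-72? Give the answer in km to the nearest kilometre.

5156 km

OBS1→LOC-79: c = 0.273656 rad, d = 1743.47 km
LOC-79→SEIS9: c = 0.207507 rad, d = 1322.03 km
SEIS9→OC-72: c = 0.328111 rad, d = 2090.40 km
Total = 1743.47 + 1322.03 + 2090.40 = 5155.89 km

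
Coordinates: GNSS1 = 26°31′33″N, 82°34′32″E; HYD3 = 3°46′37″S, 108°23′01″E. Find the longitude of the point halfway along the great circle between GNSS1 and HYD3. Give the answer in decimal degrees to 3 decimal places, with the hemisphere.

96.195°E

GNSS1: φ = +26.52583°, λ = +82.57556°
HYD3: φ = -3.77694°, λ = +108.38361°
Bx = cos φ₂ cos Δλ = 0.898302,  By = cos φ₂ sin Δλ = 0.434412
φₘ = atan2(sin φ₁ + sin φ₂, √((cos φ₁ + Bx)² + By²)) = 11.66029°
λₘ = λ₁ + atan2(By, cos φ₁ + Bx) = 96.19461°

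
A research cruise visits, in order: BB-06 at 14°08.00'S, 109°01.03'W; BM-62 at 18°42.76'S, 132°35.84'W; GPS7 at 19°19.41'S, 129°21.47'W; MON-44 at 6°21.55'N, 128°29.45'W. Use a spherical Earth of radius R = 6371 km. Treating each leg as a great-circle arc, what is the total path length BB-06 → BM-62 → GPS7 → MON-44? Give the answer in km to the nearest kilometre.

5768 km

BB-06: φ = -14.13333°, λ = -109.01717°
BM-62: φ = -18.71267°, λ = -132.59733°
GPS7: φ = -19.32350°, λ = -129.35783°
MON-44: φ = +6.35917°, λ = -128.49083°
BB-06→BM-62: c = 0.402418 rad, d = 2563.81 km
BM-62→GPS7: c = 0.054505 rad, d = 347.25 km
GPS7→MON-44: c = 0.448495 rad, d = 2857.36 km
Total = 2563.81 + 347.25 + 2857.36 = 5768.42 km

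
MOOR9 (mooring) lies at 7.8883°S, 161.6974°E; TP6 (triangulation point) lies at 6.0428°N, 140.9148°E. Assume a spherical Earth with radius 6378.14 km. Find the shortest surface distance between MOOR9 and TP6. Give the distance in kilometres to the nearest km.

Δφ = 13.9311°,  Δλ = -20.7826°
a = sin²(Δφ/2) + cos φ₁ cos φ₂ sin²(Δλ/2) = 0.046753
c = 2·arcsin(√a) = 0.435893 rad = 24.9748°
d = R·c = 6378.14 × 0.435893 = 2780.2 km

2780 km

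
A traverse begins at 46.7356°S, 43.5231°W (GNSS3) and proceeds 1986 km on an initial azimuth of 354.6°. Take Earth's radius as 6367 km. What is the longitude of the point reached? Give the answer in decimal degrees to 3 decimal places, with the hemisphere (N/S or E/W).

δ = d/R = 1986/6367 = 0.311921 rad
φ₂ = arcsin(sin φ₁ cos δ + cos φ₁ sin δ cos θ)
   = arcsin(-0.72820·0.95175 + 0.68537·0.30689·0.99556) = -28.92494°
λ₂ = λ₁ + atan2(sin θ sin δ cos φ₁, cos δ − sin φ₁ sin φ₂) = -45.41403°

45.414°W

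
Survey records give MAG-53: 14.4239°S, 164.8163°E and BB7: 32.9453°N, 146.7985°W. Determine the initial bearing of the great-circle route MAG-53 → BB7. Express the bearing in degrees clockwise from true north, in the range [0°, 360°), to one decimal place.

Δλ = 48.3852°
y = sin Δλ · cos φ₂ = 0.627401
x = cos φ₁ sin φ₂ − sin φ₁ cos φ₂ cos Δλ = 0.665522
θ = atan2(y, x) = 43.3112° → 43.3112° (mod 360°)

43.3°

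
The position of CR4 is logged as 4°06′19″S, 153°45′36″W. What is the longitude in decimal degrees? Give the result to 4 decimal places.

153.7600°W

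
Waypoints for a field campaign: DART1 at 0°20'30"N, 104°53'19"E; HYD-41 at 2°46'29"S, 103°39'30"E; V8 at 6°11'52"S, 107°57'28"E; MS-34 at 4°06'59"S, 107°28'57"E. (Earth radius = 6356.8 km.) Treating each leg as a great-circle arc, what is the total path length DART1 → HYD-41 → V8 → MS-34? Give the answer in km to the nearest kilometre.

1217 km

DART1: φ = +0.34167°, λ = +104.88861°
HYD-41: φ = -2.77472°, λ = +103.65833°
V8: φ = -6.19778°, λ = +107.95778°
MS-34: φ = -4.11639°, λ = +107.48250°
DART1→HYD-41: c = 0.058473 rad, d = 371.70 km
HYD-41→V8: c = 0.095729 rad, d = 608.53 km
V8→MS-34: c = 0.037255 rad, d = 236.82 km
Total = 371.70 + 608.53 + 236.82 = 1217.05 km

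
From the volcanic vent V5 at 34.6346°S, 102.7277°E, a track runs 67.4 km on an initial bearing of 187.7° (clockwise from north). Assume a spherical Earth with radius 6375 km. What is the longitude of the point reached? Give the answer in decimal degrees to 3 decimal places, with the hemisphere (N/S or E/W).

102.628°E

δ = d/R = 67.4/6375 = 0.010573 rad
φ₂ = arcsin(sin φ₁ cos δ + cos φ₁ sin δ cos θ)
   = arcsin(-0.56834·0.99994 + 0.82279·0.01057·-0.99098) = -35.23486°
λ₂ = λ₁ + atan2(sin θ sin δ cos φ₁, cos δ − sin φ₁ sin φ₂) = 102.62833°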